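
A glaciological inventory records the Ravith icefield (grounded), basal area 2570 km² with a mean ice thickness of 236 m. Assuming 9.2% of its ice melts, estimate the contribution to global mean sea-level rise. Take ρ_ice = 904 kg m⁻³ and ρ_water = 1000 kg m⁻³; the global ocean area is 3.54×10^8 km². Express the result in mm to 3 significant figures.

Ravith: ice volume = 2570 km² × 236 m = 606.5 km³; 0.092 × 606.5 × (904/1000) = 50.44 km³ of water.
Spread over 3.54×10^14 m² of ocean, Δh = 5.044×10^10 / 3.54×10^14 = 1.42×10^-4 m = 0.142 mm.

≈ 0.142 mm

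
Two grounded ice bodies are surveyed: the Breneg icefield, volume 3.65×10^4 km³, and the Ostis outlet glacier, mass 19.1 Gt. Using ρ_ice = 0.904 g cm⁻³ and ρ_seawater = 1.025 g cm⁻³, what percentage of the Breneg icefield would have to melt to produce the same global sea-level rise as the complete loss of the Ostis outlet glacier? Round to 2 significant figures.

Equal sea-level rise means equal mass of meltwater, i.e. equal mass of ice lost.
Ice mass of Ostis: 1.910×10^13 kg; ice mass of Breneg: 3.300×10^16 kg.
Fraction required = 1.910×10^13 / 3.300×10^16 = 5.79×10^-4 → 0.058 %.

≈ 0.058 %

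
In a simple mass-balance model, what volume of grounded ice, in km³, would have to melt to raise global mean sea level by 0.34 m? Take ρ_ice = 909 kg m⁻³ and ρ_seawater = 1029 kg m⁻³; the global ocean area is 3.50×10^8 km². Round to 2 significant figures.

Required water volume = Δh × A = 0.34 m × 3.50×10^14 m² = 1.190×10^14 m³ = 1.190×10^5 km³.
Ice volume = water volume × ρ_w/ρ_ice = 1.190×10^5 × 1029/909 = 1.3×10^5 km³.

≈ 1.3×10^5 km³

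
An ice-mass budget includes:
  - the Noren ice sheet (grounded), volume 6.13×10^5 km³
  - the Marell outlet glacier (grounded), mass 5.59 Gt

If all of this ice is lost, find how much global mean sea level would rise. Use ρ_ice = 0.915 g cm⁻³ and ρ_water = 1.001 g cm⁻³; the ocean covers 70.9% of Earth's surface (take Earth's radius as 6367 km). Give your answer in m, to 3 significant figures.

Noren: 6.13×10^5 km³ × (915/1001) = 5.603×10^5 km³ of water.
Marell: 5.59 Gt = 5.590×10^12 kg; dividing by ρ_w = 1.001 g cm⁻³ = 1001 kg m⁻³ gives 5.584×10^9 m³ of water.
Total added water ≈ 5.603×10^14 m³ over 3.61×10^14 m² → Δh = 1.55 m.

≈ 1.55 m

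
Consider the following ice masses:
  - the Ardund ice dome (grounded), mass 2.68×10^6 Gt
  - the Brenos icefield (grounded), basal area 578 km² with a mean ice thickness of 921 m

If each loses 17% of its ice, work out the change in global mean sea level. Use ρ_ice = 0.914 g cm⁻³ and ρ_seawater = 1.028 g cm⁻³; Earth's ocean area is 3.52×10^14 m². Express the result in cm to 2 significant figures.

Ardund: 0.17 × 2.68×10^6 Gt = 4.556×10^17 kg; dividing by ρ_w = 1.028 g cm⁻³ = 1028 kg m⁻³ gives 4.432×10^14 m³ of water.
Brenos: ice volume = 578 km² × 921 m = 532.3 km³; 0.17 × 532.3 × (914/1028) = 80.46 km³ of water.
Total added water ≈ 4.433×10^14 m³ over 3.52×10^14 m² → Δh = 1.26 m = 130 cm.

≈ 130 cm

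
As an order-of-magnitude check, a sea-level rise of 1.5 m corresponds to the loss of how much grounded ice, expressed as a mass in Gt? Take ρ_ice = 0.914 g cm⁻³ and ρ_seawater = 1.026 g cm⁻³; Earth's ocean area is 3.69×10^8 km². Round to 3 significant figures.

Required water volume = Δh × A = 1.5 m × 3.69×10^14 m² = 5.535×10^14 m³.
ρ_w = 1.026 g cm⁻³ = 1026 kg m⁻³, so the mass of water = 5.535×10^14 m³ × 1026 kg m⁻³ = 5.679×10^17 kg = 5.68×10^5 Gt (and the same mass of ice, by conservation).

≈ 5.68×10^5 Gt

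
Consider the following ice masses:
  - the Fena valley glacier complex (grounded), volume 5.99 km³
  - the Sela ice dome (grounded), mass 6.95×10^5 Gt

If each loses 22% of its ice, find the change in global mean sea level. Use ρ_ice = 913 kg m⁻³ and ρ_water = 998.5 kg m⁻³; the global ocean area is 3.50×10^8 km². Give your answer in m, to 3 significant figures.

≈ 0.438 m

Fena: 0.22 × 5.99 km³ × (913/998.5) = 1.205 km³ of water.
Sela: 0.22 × 6.95×10^5 Gt = 1.529×10^17 kg; dividing by ρ_w = 998.5 kg m⁻³ gives 1.531×10^14 m³ of water.
Total added water ≈ 1.531×10^14 m³ over 3.50×10^14 m² → Δh = 0.438 m.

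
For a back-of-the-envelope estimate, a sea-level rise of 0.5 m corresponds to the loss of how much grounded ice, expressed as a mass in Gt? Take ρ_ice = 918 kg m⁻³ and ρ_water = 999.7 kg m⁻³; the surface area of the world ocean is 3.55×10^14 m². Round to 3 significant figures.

Required water volume = Δh × A = 0.5 m × 3.55×10^14 m² = 1.775×10^14 m³.
ρ_w = 999.7 kg m⁻³, so the mass of water = 1.775×10^14 m³ × 999.7 kg m⁻³ = 1.774×10^17 kg = 1.77×10^5 Gt (and the same mass of ice, by conservation).

≈ 1.77×10^5 Gt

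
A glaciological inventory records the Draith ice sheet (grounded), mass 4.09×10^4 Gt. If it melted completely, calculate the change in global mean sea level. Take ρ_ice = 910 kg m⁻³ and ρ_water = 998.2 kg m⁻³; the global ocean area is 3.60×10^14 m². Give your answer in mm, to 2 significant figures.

≈ 110 mm

Draith: 4.09×10^4 Gt = 4.090×10^16 kg; dividing by ρ_w = 998.2 kg m⁻³ gives 4.097×10^13 m³ of water.
Spread over 3.60×10^14 m² of ocean, Δh = 4.097×10^13 / 3.60×10^14 = 0.114 m = 110 mm.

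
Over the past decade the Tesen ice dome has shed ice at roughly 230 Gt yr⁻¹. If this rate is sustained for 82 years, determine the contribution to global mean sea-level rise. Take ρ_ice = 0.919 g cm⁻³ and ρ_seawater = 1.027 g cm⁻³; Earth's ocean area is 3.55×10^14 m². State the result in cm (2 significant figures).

Total mass lost = 230 Gt/yr × 82 yr = 1.886×10^4 Gt = 1.886×10^16 kg.
ρ_w = 1.027 g cm⁻³ = 1027 kg m⁻³, so water volume = 1.886×10^16 / 1027 = 1.836×10^13 m³.
Δh = 1.836×10^13 / 3.55×10^14 = 0.0517 m = 5.2 cm.

≈ 5.2 cm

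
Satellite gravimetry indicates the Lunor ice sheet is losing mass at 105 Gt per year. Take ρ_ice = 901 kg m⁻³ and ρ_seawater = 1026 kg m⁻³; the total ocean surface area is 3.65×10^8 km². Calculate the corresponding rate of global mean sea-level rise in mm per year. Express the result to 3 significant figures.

ρ_w = 1026 kg m⁻³. Annual water volume added = 105 Gt / ρ_w = 1.050×10^14 kg / 1026 kg m⁻³ = 1.023×10^11 m³.
Δh per year = 1.023×10^11 / 3.65×10^14 = 2.80×10^-4 m = 0.280 mm.

≈ 0.280 mm/yr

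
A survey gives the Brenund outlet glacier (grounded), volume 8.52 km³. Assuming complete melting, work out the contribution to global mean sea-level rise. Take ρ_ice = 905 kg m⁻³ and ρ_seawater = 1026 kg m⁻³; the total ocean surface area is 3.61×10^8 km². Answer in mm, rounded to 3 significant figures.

≈ 0.0208 mm

Brenund: 8.52 km³ × (905/1026) = 7.515 km³ of water.
Spread over 3.61×10^14 m² of ocean, Δh = 7.515×10^9 / 3.61×10^14 = 2.08×10^-5 m = 0.0208 mm.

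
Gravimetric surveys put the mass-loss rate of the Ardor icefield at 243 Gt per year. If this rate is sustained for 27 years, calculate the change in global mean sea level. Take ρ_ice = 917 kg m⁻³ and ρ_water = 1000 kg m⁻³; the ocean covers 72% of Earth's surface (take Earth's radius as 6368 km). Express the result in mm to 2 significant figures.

≈ 18 mm

Total mass lost = 243 Gt/yr × 27 yr = 6561 Gt = 6.561×10^15 kg.
ρ_w = 1000 kg m⁻³, so water volume = 6.561×10^15 / 1000 = 6.561×10^12 m³.
Δh = 6.561×10^12 / 3.67×10^14 = 0.0179 m = 18 mm.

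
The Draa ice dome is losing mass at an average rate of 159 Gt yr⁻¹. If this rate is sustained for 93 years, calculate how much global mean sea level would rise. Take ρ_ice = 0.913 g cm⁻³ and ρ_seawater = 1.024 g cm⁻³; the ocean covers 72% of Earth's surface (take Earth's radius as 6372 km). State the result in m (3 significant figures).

≈ 0.0393 m

Total mass lost = 159 Gt/yr × 93 yr = 1.479×10^4 Gt = 1.479×10^16 kg.
ρ_w = 1.024 g cm⁻³ = 1024 kg m⁻³, so water volume = 1.479×10^16 / 1024 = 1.444×10^13 m³.
Δh = 1.444×10^13 / 3.67×10^14 = 0.0393 m.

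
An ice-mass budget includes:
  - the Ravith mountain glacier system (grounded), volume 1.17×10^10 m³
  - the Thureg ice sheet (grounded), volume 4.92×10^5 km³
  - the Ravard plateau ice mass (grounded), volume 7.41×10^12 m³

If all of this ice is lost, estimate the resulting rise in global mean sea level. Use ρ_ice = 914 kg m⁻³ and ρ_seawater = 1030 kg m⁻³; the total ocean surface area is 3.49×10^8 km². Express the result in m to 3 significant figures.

Ravith: 1.17×10^10 m³ × (914/1030) = 1.038×10^10 m³ of water.
Thureg: 4.92×10^5 km³ × (914/1030) = 4.366×10^5 km³ of water.
Ravard: 7.41×10^12 m³ × (914/1030) = 6.575×10^12 m³ of water.
Total added water ≈ 4.432×10^14 m³ over 3.49×10^14 m² → Δh = 1.27 m.

≈ 1.27 m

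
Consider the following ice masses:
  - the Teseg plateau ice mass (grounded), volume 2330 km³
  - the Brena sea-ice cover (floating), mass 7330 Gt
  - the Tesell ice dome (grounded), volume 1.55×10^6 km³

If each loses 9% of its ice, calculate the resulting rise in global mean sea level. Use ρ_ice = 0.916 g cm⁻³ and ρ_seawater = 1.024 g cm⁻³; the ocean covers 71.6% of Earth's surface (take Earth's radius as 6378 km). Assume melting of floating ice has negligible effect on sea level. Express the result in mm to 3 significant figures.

≈ 341 mm

Teseg: 0.09 × 2330 km³ × (916/1024) = 187.6 km³ of water.
The Brena sea-ice cover is floating and already displaces its own weight of water, so its melt adds essentially nothing to sea level.
Tesell: 0.09 × 1.55×10^6 km³ × (916/1024) = 1.248×10^5 km³ of water.
Total added water ≈ 1.250×10^14 m³ over 3.66×10^14 m² → Δh = 0.341 m = 341 mm.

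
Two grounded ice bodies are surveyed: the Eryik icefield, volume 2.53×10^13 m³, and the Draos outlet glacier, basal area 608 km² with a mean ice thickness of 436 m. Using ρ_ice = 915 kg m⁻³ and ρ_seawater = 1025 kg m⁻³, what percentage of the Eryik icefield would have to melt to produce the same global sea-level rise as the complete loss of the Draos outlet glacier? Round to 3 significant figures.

Equal sea-level rise means equal mass of meltwater, i.e. equal mass of ice lost.
Ice mass of Draos: 2.426×10^14 kg; ice mass of Eryik: 2.315×10^16 kg.
Fraction required = 2.426×10^14 / 2.315×10^16 = 0.0105 → 1.05 %.

≈ 1.05 %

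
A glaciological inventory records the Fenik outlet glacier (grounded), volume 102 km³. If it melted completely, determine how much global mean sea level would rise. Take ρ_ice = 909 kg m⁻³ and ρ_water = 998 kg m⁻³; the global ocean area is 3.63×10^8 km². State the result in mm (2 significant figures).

Fenik: 102 km³ × (909/998) = 92.90 km³ of water.
Spread over 3.63×10^14 m² of ocean, Δh = 9.290×10^10 / 3.63×10^14 = 2.56×10^-4 m = 0.26 mm.

≈ 0.26 mm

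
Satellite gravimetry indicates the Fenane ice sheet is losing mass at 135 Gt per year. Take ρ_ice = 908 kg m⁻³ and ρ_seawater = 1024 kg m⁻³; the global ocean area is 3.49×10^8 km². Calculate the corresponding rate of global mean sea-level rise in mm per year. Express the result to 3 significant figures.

ρ_w = 1024 kg m⁻³. Annual water volume added = 135 Gt / ρ_w = 1.350×10^14 kg / 1024 kg m⁻³ = 1.318×10^11 m³.
Δh per year = 1.318×10^11 / 3.49×10^14 = 3.78×10^-4 m = 0.378 mm.

≈ 0.378 mm/yr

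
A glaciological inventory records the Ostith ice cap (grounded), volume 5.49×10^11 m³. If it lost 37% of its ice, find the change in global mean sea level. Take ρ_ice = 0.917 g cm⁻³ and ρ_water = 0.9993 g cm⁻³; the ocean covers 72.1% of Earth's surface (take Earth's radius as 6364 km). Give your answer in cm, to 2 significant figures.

≈ 0.051 cm

Ostith: 0.37 × 5.49×10^11 m³ × (917/999.3) = 1.864×10^11 m³ of water.
Spread over 3.67×10^14 m² of ocean, Δh = 1.864×10^11 / 3.67×10^14 = 5.08×10^-4 m = 0.051 cm.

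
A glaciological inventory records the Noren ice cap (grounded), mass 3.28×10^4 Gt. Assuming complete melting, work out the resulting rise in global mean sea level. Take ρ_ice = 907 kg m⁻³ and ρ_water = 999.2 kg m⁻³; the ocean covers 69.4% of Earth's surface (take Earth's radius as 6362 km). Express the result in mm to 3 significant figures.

≈ 93.0 mm

Noren: 3.28×10^4 Gt = 3.280×10^16 kg; dividing by ρ_w = 999.2 kg m⁻³ gives 3.283×10^13 m³ of water.
Spread over 3.53×10^14 m² of ocean, Δh = 3.283×10^13 / 3.53×10^14 = 0.0930 m = 93.0 mm.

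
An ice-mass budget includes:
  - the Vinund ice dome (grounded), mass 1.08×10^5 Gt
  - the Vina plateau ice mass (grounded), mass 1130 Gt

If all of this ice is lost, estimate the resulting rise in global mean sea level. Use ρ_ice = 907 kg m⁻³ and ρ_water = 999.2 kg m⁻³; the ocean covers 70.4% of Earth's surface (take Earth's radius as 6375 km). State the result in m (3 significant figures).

Vinund: 1.08×10^5 Gt = 1.080×10^17 kg; dividing by ρ_w = 999.2 kg m⁻³ gives 1.081×10^14 m³ of water.
Vina: 1130 Gt = 1.130×10^15 kg; dividing by ρ_w = 999.2 kg m⁻³ gives 1.131×10^12 m³ of water.
Total added water ≈ 1.092×10^14 m³ over 3.60×10^14 m² → Δh = 0.304 m.

≈ 0.304 m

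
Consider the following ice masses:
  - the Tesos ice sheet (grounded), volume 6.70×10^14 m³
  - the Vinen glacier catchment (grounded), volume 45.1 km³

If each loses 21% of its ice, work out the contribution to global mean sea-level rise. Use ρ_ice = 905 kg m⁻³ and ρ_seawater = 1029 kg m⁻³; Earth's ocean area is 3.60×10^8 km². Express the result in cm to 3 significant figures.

≈ 34.4 cm

Tesos: 0.21 × 6.70×10^14 m³ × (905/1029) = 1.237×10^14 m³ of water.
Vinen: 0.21 × 45.1 km³ × (905/1029) = 8.330 km³ of water.
Total added water ≈ 1.238×10^14 m³ over 3.60×10^14 m² → Δh = 0.344 m = 34.4 cm.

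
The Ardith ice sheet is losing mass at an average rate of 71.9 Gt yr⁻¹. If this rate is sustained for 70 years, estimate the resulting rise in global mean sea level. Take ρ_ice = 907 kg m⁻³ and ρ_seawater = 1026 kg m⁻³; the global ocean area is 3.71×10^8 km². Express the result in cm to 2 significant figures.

Total mass lost = 71.9 Gt/yr × 70 yr = 5033 Gt = 5.033×10^15 kg.
ρ_w = 1026 kg m⁻³, so water volume = 5.033×10^15 / 1026 = 4.905×10^12 m³.
Δh = 4.905×10^12 / 3.71×10^14 = 0.0132 m = 1.3 cm.

≈ 1.3 cm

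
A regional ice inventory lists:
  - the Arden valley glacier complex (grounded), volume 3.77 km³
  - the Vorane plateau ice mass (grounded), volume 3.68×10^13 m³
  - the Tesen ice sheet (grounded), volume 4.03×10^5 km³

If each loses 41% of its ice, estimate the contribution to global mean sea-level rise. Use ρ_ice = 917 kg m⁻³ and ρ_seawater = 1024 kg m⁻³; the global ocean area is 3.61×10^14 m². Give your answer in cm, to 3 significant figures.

≈ 44.7 cm

Arden: 0.41 × 3.77 km³ × (917/1024) = 1.384 km³ of water.
Vorane: 0.41 × 3.68×10^13 m³ × (917/1024) = 1.351×10^13 m³ of water.
Tesen: 0.41 × 4.03×10^5 km³ × (917/1024) = 1.480×10^5 km³ of water.
Total added water ≈ 1.615×10^14 m³ over 3.61×10^14 m² → Δh = 0.447 m = 44.7 cm.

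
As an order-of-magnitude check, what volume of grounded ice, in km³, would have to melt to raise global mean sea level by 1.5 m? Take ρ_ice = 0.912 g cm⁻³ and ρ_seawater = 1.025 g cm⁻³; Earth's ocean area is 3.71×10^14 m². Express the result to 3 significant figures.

Required water volume = Δh × A = 1.5 m × 3.71×10^14 m² = 5.565×10^14 m³ = 5.565×10^5 km³.
Ice volume = water volume × ρ_w/ρ_ice = 5.565×10^5 × 1025/912 = 6.25×10^5 km³.

≈ 6.25×10^5 km³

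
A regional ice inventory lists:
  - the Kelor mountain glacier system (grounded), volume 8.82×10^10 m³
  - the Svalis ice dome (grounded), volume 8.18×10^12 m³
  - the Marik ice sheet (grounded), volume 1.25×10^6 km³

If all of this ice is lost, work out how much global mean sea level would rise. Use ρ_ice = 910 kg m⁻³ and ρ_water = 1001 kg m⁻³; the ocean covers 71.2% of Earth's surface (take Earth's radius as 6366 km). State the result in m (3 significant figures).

≈ 3.15 m

Kelor: 8.82×10^10 m³ × (910/1001) = 8.018×10^10 m³ of water.
Svalis: 8.18×10^12 m³ × (910/1001) = 7.436×10^12 m³ of water.
Marik: 1.25×10^6 km³ × (910/1001) = 1.136×10^6 km³ of water.
Total added water ≈ 1.144×10^15 m³ over 3.63×10^14 m² → Δh = 3.15 m.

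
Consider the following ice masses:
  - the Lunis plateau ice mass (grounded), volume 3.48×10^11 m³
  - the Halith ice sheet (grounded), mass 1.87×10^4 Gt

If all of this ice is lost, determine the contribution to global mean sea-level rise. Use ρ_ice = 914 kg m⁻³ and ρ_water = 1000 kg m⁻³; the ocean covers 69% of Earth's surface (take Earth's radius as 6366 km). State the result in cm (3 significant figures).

≈ 5.41 cm

Lunis: 3.48×10^11 m³ × (914/1000) = 3.181×10^11 m³ of water.
Halith: 1.87×10^4 Gt = 1.870×10^16 kg; dividing by ρ_w = 1000 kg m⁻³ gives 1.870×10^13 m³ of water.
Total added water ≈ 1.902×10^13 m³ over 3.51×10^14 m² → Δh = 0.0541 m = 5.41 cm.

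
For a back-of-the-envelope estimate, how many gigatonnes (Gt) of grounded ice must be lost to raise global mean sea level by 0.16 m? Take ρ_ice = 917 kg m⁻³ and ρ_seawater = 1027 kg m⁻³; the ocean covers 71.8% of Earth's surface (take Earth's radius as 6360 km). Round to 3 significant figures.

≈ 6.00×10^4 Gt

Required water volume = Δh × A = 0.16 m × 3.65×10^14 m² = 5.839×10^13 m³.
ρ_w = 1027 kg m⁻³, so the mass of water = 5.839×10^13 m³ × 1027 kg m⁻³ = 5.997×10^16 kg = 6.00×10^4 Gt (and the same mass of ice, by conservation).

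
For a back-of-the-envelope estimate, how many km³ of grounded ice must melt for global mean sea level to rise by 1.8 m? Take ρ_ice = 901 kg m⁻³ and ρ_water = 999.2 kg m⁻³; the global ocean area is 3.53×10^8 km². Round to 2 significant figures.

Required water volume = Δh × A = 1.8 m × 3.53×10^14 m² = 6.354×10^14 m³ = 6.354×10^5 km³.
Ice volume = water volume × ρ_w/ρ_ice = 6.354×10^5 × 999.2/901 = 7.0×10^5 km³.

≈ 7.0×10^5 km³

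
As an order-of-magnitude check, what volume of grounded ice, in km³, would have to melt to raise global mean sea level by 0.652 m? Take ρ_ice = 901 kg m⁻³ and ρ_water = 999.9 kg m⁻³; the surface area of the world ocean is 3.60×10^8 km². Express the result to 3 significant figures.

≈ 2.60×10^5 km³

Required water volume = Δh × A = 0.652 m × 3.60×10^14 m² = 2.347×10^14 m³ = 2.347×10^5 km³.
Ice volume = water volume × ρ_w/ρ_ice = 2.347×10^5 × 999.9/901 = 2.60×10^5 km³.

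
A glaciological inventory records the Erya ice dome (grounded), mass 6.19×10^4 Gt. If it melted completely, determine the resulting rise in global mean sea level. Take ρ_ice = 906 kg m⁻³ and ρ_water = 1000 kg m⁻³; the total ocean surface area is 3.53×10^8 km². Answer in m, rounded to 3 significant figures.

≈ 0.175 m

Erya: 6.19×10^4 Gt = 6.190×10^16 kg; dividing by ρ_w = 1000 kg m⁻³ gives 6.190×10^13 m³ of water.
Spread over 3.53×10^14 m² of ocean, Δh = 6.190×10^13 / 3.53×10^14 = 0.175 m.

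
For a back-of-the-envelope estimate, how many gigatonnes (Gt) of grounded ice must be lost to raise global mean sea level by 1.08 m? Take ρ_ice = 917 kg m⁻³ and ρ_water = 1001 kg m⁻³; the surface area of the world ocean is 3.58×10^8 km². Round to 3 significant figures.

≈ 3.87×10^5 Gt

Required water volume = Δh × A = 1.08 m × 3.58×10^14 m² = 3.866×10^14 m³.
ρ_w = 1001 kg m⁻³, so the mass of water = 3.866×10^14 m³ × 1001 kg m⁻³ = 3.870×10^17 kg = 3.87×10^5 Gt (and the same mass of ice, by conservation).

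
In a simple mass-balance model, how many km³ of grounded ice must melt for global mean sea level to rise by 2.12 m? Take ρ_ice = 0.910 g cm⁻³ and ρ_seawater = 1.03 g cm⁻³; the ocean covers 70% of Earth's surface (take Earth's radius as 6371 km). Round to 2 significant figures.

≈ 8.6×10^5 km³

Required water volume = Δh × A = 2.12 m × 3.57×10^14 m² = 7.569×10^14 m³ = 7.569×10^5 km³.
Ice volume = water volume × ρ_w/ρ_ice = 7.569×10^5 × 1030/910 = 8.6×10^5 km³.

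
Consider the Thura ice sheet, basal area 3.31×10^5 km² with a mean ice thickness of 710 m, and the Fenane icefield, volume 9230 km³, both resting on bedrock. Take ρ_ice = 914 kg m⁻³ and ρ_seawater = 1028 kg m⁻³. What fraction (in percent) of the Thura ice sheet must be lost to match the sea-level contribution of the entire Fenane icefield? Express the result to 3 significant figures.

≈ 3.93 %

Equal sea-level rise means equal mass of meltwater, i.e. equal mass of ice lost.
Ice mass of Fenane: 8.436×10^15 kg; ice mass of Thura: 2.148×10^17 kg.
Fraction required = 8.436×10^15 / 2.148×10^17 = 0.0393 → 3.93 %.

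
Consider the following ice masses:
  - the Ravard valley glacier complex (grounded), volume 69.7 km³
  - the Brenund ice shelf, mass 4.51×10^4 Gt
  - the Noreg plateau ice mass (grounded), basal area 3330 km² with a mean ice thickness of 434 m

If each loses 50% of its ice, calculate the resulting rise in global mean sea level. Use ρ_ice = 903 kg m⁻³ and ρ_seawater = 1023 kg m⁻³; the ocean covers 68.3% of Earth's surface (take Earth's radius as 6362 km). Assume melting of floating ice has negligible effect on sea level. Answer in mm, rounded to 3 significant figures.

Ravard: 0.5 × 69.7 km³ × (903/1023) = 30.76 km³ of water.
The Brenund ice shelf is floating and already displaces its own weight of water, so its melt adds essentially nothing to sea level.
Noreg: ice volume = 3330 km² × 434 m = 1445 km³; 0.5 × 1445 × (903/1023) = 637.8 km³ of water.
Total added water ≈ 6.686×10^11 m³ over 3.47×10^14 m² → Δh = 1.92×10^-3 m = 1.92 mm.

≈ 1.92 mm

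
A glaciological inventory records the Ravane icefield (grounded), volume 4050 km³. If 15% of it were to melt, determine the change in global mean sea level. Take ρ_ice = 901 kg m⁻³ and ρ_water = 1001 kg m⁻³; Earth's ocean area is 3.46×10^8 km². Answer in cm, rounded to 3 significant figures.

≈ 0.158 cm

Ravane: 0.15 × 4050 km³ × (901/1001) = 546.8 km³ of water.
Spread over 3.46×10^14 m² of ocean, Δh = 5.468×10^11 / 3.46×10^14 = 1.58×10^-3 m = 0.158 cm.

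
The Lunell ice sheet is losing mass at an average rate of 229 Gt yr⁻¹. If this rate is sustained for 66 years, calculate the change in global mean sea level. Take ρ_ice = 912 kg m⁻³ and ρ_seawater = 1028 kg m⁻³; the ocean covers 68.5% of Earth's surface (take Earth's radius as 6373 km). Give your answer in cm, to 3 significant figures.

≈ 4.21 cm

Total mass lost = 229 Gt/yr × 66 yr = 1.511×10^4 Gt = 1.511×10^16 kg.
ρ_w = 1028 kg m⁻³, so water volume = 1.511×10^16 / 1028 = 1.470×10^13 m³.
Δh = 1.470×10^13 / 3.50×10^14 = 0.0421 m = 4.21 cm.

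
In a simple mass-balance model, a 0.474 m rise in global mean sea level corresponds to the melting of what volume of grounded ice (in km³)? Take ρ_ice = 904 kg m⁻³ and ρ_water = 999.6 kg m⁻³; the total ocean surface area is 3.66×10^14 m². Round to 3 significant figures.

Required water volume = Δh × A = 0.474 m × 3.66×10^14 m² = 1.735×10^14 m³ = 1.735×10^5 km³.
Ice volume = water volume × ρ_w/ρ_ice = 1.735×10^5 × 999.6/904 = 1.92×10^5 km³.

≈ 1.92×10^5 km³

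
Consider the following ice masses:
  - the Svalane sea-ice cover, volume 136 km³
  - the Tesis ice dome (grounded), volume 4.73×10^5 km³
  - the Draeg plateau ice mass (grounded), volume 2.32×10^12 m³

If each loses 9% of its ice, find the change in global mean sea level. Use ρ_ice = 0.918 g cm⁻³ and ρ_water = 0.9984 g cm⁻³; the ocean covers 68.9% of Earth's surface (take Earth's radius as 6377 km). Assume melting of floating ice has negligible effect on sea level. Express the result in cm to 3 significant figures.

The Svalane sea-ice cover is floating and already displaces its own weight of water, so its melt adds essentially nothing to sea level.
Tesis: 0.09 × 4.73×10^5 km³ × (918/998.4) = 3.914×10^4 km³ of water.
Draeg: 0.09 × 2.32×10^12 m³ × (918/998.4) = 1.920×10^11 m³ of water.
Total added water ≈ 3.933×10^13 m³ over 3.52×10^14 m² → Δh = 0.112 m = 11.2 cm.

≈ 11.2 cm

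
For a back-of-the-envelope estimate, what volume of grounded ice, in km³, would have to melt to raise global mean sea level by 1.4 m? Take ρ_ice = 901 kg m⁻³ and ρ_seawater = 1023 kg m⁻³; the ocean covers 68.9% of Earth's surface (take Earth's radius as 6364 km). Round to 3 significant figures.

≈ 5.57×10^5 km³

Required water volume = Δh × A = 1.4 m × 3.51×10^14 m² = 4.909×10^14 m³ = 4.909×10^5 km³.
Ice volume = water volume × ρ_w/ρ_ice = 4.909×10^5 × 1023/901 = 5.57×10^5 km³.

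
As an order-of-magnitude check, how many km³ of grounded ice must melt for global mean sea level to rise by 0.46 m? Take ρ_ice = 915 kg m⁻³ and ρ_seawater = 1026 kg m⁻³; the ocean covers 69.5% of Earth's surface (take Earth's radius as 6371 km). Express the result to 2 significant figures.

Required water volume = Δh × A = 0.46 m × 3.54×10^14 m² = 1.631×10^14 m³ = 1.631×10^5 km³.
Ice volume = water volume × ρ_w/ρ_ice = 1.631×10^5 × 1026/915 = 1.8×10^5 km³.

≈ 1.8×10^5 km³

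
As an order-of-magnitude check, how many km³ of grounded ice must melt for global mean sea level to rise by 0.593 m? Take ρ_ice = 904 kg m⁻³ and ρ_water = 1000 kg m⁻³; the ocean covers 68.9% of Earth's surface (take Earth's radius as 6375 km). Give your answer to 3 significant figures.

Required water volume = Δh × A = 0.593 m × 3.52×10^14 m² = 2.087×10^14 m³ = 2.087×10^5 km³.
Ice volume = water volume × ρ_w/ρ_ice = 2.087×10^5 × 1000/904 = 2.31×10^5 km³.

≈ 2.31×10^5 km³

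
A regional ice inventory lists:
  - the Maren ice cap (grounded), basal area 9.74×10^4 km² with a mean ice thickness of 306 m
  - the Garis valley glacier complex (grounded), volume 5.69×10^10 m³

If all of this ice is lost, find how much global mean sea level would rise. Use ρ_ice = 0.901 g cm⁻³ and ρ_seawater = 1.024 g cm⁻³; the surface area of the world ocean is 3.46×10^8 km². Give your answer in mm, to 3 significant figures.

≈ 75.9 mm

Maren: ice volume = 9.74×10^4 km² × 306 m = 2.980×10^4 km³; 2.980×10^4 × (901/1024) = 2.622×10^4 km³ of water.
Garis: 5.69×10^10 m³ × (901/1024) = 5.007×10^10 m³ of water.
Total added water ≈ 2.627×10^13 m³ over 3.46×10^14 m² → Δh = 0.0759 m = 75.9 mm.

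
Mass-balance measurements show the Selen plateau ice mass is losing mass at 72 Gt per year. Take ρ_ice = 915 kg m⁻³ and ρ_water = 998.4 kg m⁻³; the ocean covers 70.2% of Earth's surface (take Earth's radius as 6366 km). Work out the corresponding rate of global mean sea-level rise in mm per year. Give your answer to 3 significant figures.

ρ_w = 998.4 kg m⁻³. Annual water volume added = 72 Gt / ρ_w = 7.200×10^13 kg / 998.4 kg m⁻³ = 7.212×10^10 m³.
Δh per year = 7.212×10^10 / 3.58×10^14 = 2.02×10^-4 m = 0.202 mm.

≈ 0.202 mm/yr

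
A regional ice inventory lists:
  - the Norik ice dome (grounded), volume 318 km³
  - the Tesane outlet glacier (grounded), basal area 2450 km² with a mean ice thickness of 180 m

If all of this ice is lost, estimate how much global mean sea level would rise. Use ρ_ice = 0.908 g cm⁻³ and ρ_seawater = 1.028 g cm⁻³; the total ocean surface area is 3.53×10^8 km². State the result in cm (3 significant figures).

Norik: 318 km³ × (908/1028) = 280.9 km³ of water.
Tesane: ice volume = 2450 km² × 180 m = 441.0 km³; 441.0 × (908/1028) = 389.5 km³ of water.
Total added water ≈ 6.704×10^11 m³ over 3.53×10^14 m² → Δh = 1.90×10^-3 m = 0.190 cm.

≈ 0.190 cm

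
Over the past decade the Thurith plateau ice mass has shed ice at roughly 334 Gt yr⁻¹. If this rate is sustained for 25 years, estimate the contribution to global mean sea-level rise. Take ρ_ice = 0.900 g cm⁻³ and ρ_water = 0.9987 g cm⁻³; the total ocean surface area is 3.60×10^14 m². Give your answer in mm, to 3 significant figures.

Total mass lost = 334 Gt/yr × 25 yr = 8350 Gt = 8.350×10^15 kg.
ρ_w = 0.9987 g cm⁻³ = 998.7 kg m⁻³, so water volume = 8.350×10^15 / 998.7 = 8.361×10^12 m³.
Δh = 8.361×10^12 / 3.60×10^14 = 0.0232 m = 23.2 mm.

≈ 23.2 mm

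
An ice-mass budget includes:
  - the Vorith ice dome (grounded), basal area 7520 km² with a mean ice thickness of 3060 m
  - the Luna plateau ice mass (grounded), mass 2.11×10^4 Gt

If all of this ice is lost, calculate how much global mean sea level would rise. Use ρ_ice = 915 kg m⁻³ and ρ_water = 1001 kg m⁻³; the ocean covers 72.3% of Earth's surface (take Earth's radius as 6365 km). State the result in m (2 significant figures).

Vorith: ice volume = 7520 km² × 3060 m = 2.301×10^4 km³; 2.301×10^4 × (915/1001) = 2.103×10^4 km³ of water.
Luna: 2.11×10^4 Gt = 2.110×10^16 kg; dividing by ρ_w = 1001 kg m⁻³ gives 2.108×10^13 m³ of water.
Total added water ≈ 4.211×10^13 m³ over 3.68×10^14 m² → Δh = 0.114 m.

≈ 0.11 m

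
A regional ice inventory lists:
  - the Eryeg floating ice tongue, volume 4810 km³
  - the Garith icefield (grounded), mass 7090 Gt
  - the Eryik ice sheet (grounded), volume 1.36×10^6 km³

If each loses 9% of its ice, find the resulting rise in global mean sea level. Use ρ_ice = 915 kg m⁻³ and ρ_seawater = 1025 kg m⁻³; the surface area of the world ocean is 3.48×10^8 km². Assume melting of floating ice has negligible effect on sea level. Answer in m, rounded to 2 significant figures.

The Eryeg floating ice tongue is floating and already displaces its own weight of water, so its melt adds essentially nothing to sea level.
Garith: 0.09 × 7090 Gt = 6.381×10^14 kg; dividing by ρ_w = 1025 kg m⁻³ gives 6.225×10^11 m³ of water.
Eryik: 0.09 × 1.36×10^6 km³ × (915/1025) = 1.093×10^5 km³ of water.
Total added water ≈ 1.099×10^14 m³ over 3.48×10^14 m² → Δh = 0.316 m.

≈ 0.32 m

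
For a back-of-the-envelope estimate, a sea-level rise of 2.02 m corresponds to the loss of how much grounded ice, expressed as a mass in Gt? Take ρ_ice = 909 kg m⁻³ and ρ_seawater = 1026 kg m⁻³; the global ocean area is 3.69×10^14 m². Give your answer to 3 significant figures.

Required water volume = Δh × A = 2.02 m × 3.69×10^14 m² = 7.454×10^14 m³.
ρ_w = 1026 kg m⁻³, so the mass of water = 7.454×10^14 m³ × 1026 kg m⁻³ = 7.648×10^17 kg = 7.65×10^5 Gt (and the same mass of ice, by conservation).

≈ 7.65×10^5 Gt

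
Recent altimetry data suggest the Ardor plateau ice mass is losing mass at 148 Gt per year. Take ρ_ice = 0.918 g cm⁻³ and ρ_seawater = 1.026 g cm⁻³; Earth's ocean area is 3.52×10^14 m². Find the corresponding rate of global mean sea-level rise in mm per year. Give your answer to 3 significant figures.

≈ 0.410 mm/yr

ρ_w = 1.026 g cm⁻³ = 1026 kg m⁻³. Annual water volume added = 148 Gt / ρ_w = 1.480×10^14 kg / 1026 kg m⁻³ = 1.442×10^11 m³.
Δh per year = 1.442×10^11 / 3.52×10^14 = 4.10×10^-4 m = 0.410 mm.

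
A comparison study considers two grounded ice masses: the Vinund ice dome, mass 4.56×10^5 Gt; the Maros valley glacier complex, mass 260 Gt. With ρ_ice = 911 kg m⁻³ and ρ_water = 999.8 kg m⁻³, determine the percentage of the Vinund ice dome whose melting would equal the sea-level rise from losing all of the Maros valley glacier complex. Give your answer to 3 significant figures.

≈ 0.0570 %

Equal sea-level rise means equal mass of meltwater, i.e. equal mass of ice lost.
Ice mass of Maros: 2.600×10^14 kg; ice mass of Vinund: 4.560×10^17 kg.
Fraction required = 2.600×10^14 / 4.560×10^17 = 5.70×10^-4 → 0.0570 %.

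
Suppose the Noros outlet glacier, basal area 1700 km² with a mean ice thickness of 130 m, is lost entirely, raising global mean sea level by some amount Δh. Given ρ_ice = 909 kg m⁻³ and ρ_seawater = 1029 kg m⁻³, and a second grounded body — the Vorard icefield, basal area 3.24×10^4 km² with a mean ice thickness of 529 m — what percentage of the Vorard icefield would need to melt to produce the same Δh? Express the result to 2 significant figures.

Equal sea-level rise means equal mass of meltwater, i.e. equal mass of ice lost.
Ice mass of Noros: 2.009×10^14 kg; ice mass of Vorard: 1.558×10^16 kg.
Fraction required = 2.009×10^14 / 1.558×10^16 = 0.0129 → 1.3 %.

≈ 1.3 %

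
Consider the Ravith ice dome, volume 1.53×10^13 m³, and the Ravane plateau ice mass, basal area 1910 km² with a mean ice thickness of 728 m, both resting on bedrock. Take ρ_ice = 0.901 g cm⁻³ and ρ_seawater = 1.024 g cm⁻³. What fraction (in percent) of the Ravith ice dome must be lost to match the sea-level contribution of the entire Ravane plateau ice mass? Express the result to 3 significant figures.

Equal sea-level rise means equal mass of meltwater, i.e. equal mass of ice lost.
Ice mass of Ravane: 1.253×10^15 kg; ice mass of Ravith: 1.379×10^16 kg.
Fraction required = 1.253×10^15 / 1.379×10^16 = 0.0909 → 9.09 %.

≈ 9.09 %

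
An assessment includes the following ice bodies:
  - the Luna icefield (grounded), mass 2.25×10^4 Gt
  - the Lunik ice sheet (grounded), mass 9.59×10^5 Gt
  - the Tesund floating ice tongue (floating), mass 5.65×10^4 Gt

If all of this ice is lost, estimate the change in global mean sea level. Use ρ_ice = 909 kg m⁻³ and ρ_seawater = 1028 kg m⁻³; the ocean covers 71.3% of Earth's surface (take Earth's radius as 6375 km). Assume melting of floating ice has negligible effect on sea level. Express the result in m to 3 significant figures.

≈ 2.62 m

Luna: 2.25×10^4 Gt = 2.250×10^16 kg; dividing by ρ_w = 1028 kg m⁻³ gives 2.189×10^13 m³ of water.
Lunik: 9.59×10^5 Gt = 9.590×10^17 kg; dividing by ρ_w = 1028 kg m⁻³ gives 9.329×10^14 m³ of water.
The Tesund floating ice tongue is floating and already displaces its own weight of water, so its melt adds essentially nothing to sea level.
Total added water ≈ 9.548×10^14 m³ over 3.64×10^14 m² → Δh = 2.62 m.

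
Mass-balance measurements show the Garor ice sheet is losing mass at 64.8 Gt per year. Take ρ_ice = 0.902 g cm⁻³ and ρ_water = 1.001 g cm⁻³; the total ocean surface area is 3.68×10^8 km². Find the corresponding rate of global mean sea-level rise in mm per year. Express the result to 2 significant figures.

ρ_w = 1.001 g cm⁻³ = 1001 kg m⁻³. Annual water volume added = 64.8 Gt / ρ_w = 6.480×10^13 kg / 1001 kg m⁻³ = 6.474×10^10 m³.
Δh per year = 6.474×10^10 / 3.68×10^14 = 1.76×10^-4 m = 0.18 mm.

≈ 0.18 mm/yr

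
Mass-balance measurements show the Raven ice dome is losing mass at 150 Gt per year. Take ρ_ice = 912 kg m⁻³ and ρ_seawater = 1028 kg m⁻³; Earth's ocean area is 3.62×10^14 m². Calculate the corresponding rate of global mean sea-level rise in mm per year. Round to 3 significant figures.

ρ_w = 1028 kg m⁻³. Annual water volume added = 150 Gt / ρ_w = 1.500×10^14 kg / 1028 kg m⁻³ = 1.459×10^11 m³.
Δh per year = 1.459×10^11 / 3.62×10^14 = 4.03×10^-4 m = 0.403 mm.

≈ 0.403 mm/yr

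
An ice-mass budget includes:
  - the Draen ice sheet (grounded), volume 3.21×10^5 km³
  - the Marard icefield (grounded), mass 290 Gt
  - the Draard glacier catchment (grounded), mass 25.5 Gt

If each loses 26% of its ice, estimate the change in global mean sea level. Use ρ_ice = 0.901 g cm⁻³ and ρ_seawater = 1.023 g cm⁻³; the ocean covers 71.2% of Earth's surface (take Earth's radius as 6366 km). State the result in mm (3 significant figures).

Draen: 0.26 × 3.21×10^5 km³ × (901/1023) = 7.351×10^4 km³ of water.
Marard: 0.26 × 290 Gt = 7.540×10^13 kg; dividing by ρ_w = 1.023 g cm⁻³ = 1023 kg m⁻³ gives 7.370×10^10 m³ of water.
Draard: 0.26 × 25.5 Gt = 6.630×10^12 kg; dividing by ρ_w = 1023 kg m⁻³ gives 6.481×10^9 m³ of water.
Total added water ≈ 7.359×10^13 m³ over 3.63×10^14 m² → Δh = 0.203 m = 203 mm.

≈ 203 mm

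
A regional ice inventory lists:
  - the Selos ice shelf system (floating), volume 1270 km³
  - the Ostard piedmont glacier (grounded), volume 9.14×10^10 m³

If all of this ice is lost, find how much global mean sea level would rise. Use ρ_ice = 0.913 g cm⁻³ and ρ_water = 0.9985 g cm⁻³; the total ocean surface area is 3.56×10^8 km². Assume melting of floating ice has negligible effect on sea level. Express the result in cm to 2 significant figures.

The Selos ice shelf system is floating and already displaces its own weight of water, so its melt adds essentially nothing to sea level.
Ostard: 9.14×10^10 m³ × (913/998.5) = 8.357×10^10 m³ of water.
Total added water ≈ 8.357×10^10 m³ over 3.56×10^14 m² → Δh = 2.35×10^-4 m = 0.023 cm.

≈ 0.023 cm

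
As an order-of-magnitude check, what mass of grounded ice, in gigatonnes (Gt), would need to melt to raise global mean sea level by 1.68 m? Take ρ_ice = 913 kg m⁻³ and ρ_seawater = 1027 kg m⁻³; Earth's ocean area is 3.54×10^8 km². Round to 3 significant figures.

≈ 6.11×10^5 Gt

Required water volume = Δh × A = 1.68 m × 3.54×10^14 m² = 5.947×10^14 m³.
ρ_w = 1027 kg m⁻³, so the mass of water = 5.947×10^14 m³ × 1027 kg m⁻³ = 6.108×10^17 kg = 6.11×10^5 Gt (and the same mass of ice, by conservation).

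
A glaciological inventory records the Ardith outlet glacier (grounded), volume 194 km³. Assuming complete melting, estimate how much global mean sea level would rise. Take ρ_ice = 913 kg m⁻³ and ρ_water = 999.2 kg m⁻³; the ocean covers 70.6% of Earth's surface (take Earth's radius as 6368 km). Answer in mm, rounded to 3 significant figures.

Ardith: 194 km³ × (913/999.2) = 177.3 km³ of water.
Spread over 3.60×10^14 m² of ocean, Δh = 1.773×10^11 / 3.60×10^14 = 4.93×10^-4 m = 0.493 mm.

≈ 0.493 mm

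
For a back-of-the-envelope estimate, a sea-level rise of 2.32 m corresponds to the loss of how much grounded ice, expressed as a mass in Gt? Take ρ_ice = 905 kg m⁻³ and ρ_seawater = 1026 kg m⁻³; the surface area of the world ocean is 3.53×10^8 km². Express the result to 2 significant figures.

Required water volume = Δh × A = 2.32 m × 3.53×10^14 m² = 8.190×10^14 m³.
ρ_w = 1026 kg m⁻³, so the mass of water = 8.190×10^14 m³ × 1026 kg m⁻³ = 8.403×10^17 kg = 8.4×10^5 Gt (and the same mass of ice, by conservation).

≈ 8.4×10^5 Gt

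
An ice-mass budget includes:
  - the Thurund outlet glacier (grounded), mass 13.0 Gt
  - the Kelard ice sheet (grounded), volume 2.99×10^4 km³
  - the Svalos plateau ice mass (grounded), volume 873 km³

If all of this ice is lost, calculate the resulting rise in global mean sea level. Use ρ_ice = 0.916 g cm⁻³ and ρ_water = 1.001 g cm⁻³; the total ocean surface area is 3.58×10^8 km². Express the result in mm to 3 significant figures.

Thurund: 13.0 Gt = 1.300×10^13 kg; dividing by ρ_w = 1.001 g cm⁻³ = 1001 kg m⁻³ gives 1.299×10^10 m³ of water.
Kelard: 2.99×10^4 km³ × (916/1001) = 2.736×10^4 km³ of water.
Svalos: 873 km³ × (916/1001) = 798.9 km³ of water.
Total added water ≈ 2.817×10^13 m³ over 3.58×10^14 m² → Δh = 0.0787 m = 78.7 mm.

≈ 78.7 mm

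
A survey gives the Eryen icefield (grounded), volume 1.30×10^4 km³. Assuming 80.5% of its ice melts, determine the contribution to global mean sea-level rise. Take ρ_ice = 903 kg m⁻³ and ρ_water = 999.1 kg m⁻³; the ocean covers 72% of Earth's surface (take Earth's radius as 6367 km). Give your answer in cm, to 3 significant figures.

≈ 2.58 cm

Eryen: 0.805 × 1.30×10^4 km³ × (903/999.1) = 9458 km³ of water.
Spread over 3.67×10^14 m² of ocean, Δh = 9.458×10^12 / 3.67×10^14 = 0.0258 m = 2.58 cm.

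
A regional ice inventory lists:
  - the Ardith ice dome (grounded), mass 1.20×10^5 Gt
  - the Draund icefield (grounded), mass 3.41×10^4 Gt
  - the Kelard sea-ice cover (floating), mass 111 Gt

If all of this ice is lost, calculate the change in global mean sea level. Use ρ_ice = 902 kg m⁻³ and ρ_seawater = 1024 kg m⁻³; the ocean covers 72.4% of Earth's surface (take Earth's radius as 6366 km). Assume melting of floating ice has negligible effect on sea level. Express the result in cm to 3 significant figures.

Ardith: 1.20×10^5 Gt = 1.200×10^17 kg; dividing by ρ_w = 1024 kg m⁻³ gives 1.172×10^14 m³ of water.
Draund: 3.41×10^4 Gt = 3.410×10^16 kg; dividing by ρ_w = 1024 kg m⁻³ gives 3.330×10^13 m³ of water.
The Kelard sea-ice cover is floating and already displaces its own weight of water, so its melt adds essentially nothing to sea level.
Total added water ≈ 1.505×10^14 m³ over 3.69×10^14 m² → Δh = 0.408 m = 40.8 cm.

≈ 40.8 cm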